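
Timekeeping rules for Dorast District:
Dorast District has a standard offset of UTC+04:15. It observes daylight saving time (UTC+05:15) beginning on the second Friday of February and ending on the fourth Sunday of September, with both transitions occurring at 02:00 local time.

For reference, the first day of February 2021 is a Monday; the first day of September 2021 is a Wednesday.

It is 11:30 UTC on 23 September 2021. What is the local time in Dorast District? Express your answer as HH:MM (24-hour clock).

1 February 2021 is a Monday, so the first Friday is February 5 and the second is February 12.
1 September 2021 is a Wednesday, so the first Sunday is September 5 and the fourth is September 26.
At the standard offset (UTC+04:15), 11:30 UTC + 4h15m = 15:45 Dorast District standard time.
Daylight saving runs 12 February – 26 September; the standard-time date in Dorast District, 23 September 2021, is inside that window, so Dorast District is at UTC+05:15.
11:30 UTC + 5h15m = 16:45 local.

16:45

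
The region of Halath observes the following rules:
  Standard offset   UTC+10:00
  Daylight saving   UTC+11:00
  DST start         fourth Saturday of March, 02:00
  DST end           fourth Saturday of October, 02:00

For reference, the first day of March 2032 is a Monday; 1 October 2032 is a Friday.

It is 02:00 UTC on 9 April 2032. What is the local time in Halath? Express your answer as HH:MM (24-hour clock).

13:00

1 March 2032 is a Monday, so the first Saturday is March 6 and the fourth is March 27.
1 October 2032 is a Friday, so the first Saturday is October 2 and the fourth is October 23.
At the standard offset (UTC+10:00), 02:00 UTC + 10h = 12:00 Halath standard time.
The standard-time date in Halath, 9 April 2032, falls between 27 March and 23 October, so daylight saving is in effect and Halath is at UTC+11:00.
02:00 UTC + 11h = 13:00 local.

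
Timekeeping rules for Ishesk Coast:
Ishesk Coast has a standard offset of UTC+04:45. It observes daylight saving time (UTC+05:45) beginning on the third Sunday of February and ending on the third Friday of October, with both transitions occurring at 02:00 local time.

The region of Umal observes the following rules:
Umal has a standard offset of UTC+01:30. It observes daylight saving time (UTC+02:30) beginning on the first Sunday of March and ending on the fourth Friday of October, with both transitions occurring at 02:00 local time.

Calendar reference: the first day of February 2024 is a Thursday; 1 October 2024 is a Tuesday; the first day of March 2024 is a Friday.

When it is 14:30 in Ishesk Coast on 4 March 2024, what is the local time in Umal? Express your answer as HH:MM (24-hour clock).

11:15

1 February 2024 is a Thursday, so the first Sunday is February 4 and the third is February 18.
1 October 2024 is a Tuesday, so the first Friday is October 4 and the third is October 18.
4 March 2024 falls between 18 February and 18 October, so daylight saving is in effect and Ishesk Coast is at UTC+05:45.
14:30 Ishesk Coast − 5h45m = 08:45 UTC.
1 March 2024 is a Friday, so the first Sunday is March 3.
1 October 2024 is a Tuesday, so the first Friday is October 4 and the fourth is October 25.
At the standard offset (UTC+01:30), 08:45 UTC + 1h30m = 10:15 Umal standard time.
Daylight saving runs 3 March – 25 October; the standard-time date in Umal, 4 March 2024, is inside that window, so Umal is at UTC+02:30.
08:45 UTC + 2h30m = 11:15 Umal.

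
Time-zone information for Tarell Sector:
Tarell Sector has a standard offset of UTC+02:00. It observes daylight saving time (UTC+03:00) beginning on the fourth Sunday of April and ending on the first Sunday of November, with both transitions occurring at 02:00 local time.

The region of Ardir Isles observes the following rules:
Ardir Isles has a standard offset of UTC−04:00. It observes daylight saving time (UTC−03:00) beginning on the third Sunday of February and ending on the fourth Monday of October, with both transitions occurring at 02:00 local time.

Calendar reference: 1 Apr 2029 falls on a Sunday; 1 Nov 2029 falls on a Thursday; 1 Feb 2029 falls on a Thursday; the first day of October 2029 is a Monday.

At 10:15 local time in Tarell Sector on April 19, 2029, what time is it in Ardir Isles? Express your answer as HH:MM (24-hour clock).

05:15

1 April 2029 is a Sunday, so the first Sunday is April 1 and the fourth is April 22.
1 November 2029 is a Thursday, so the first Sunday is November 4.
April 19, 2029 is outside the daylight-saving period (22 April – 4 November), so Tarell Sector is on standard time, UTC+02:00.
10:15 Tarell Sector − 2h = 08:15 UTC.
1 February 2029 is a Thursday, so the first Sunday is February 4 and the third is February 18.
1 October 2029 is a Monday, so the first Monday is October 1 and the fourth is October 22.
At the standard offset (UTC−04:00), 08:15 UTC − 4h = 04:15 Ardir Isles standard time.
The standard-time date in Ardir Isles, April 19, 2029, lies within the daylight-saving period (18 February – 22 October), so Ardir Isles is on daylight time, UTC−03:00.
08:15 UTC − 3h = 05:15 Ardir Isles.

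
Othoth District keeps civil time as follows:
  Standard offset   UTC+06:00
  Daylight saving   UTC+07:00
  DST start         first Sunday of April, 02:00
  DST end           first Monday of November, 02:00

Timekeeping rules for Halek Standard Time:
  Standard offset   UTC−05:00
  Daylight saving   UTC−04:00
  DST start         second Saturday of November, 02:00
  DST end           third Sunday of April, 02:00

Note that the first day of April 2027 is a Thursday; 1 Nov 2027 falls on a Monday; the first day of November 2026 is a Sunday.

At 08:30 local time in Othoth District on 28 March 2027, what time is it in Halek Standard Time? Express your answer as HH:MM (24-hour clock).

22:30

1 April 2027 is a Thursday, so the first Sunday is April 4.
1 November 2027 is a Monday, so the first Monday is November 1.
28 March 2027 does not fall between 4 April and 1 November, so daylight saving is not in effect and Othoth District is at UTC+06:00.
08:30 Othoth District − 6h = 02:30 UTC.
1 November 2026 is a Sunday, so the first Saturday is November 7 and the second is November 14.
1 April 2027 is a Thursday, so the first Sunday is April 4 and the third is April 18.
At the standard offset (UTC−05:00), 02:30 UTC − 5h = 21:30 Halek Standard Time standard time (rolling into the previous day, 27 March 2027).
Daylight saving runs 14 November 2026 – 18 April 2027; the standard-time date in Halek Standard Time, 27 March 2027, is inside that window, so Halek Standard Time is at UTC−04:00.
02:30 UTC − 4h = 22:30 Halek Standard Time (rolling into the previous day, 27 March 2027).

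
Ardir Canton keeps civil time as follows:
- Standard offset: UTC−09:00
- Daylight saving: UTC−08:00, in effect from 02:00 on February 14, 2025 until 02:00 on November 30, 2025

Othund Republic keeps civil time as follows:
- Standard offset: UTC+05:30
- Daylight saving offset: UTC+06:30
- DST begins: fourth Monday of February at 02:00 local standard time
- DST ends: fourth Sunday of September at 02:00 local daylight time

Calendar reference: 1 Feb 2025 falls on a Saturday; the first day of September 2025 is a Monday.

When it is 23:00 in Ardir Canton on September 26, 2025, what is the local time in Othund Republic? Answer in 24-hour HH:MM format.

13:30

September 26, 2025 falls between 14 February and 30 November, so daylight saving is in effect and Ardir Canton is at UTC−08:00.
23:00 Ardir Canton + 8h = 07:00 UTC (rolling into the next day, 27 September 2025).
1 February 2025 is a Saturday, so the first Monday is February 3 and the fourth is February 24.
1 September 2025 is a Monday, so the first Sunday is September 7 and the fourth is September 28.
At the standard offset (UTC+05:30), 07:00 UTC + 5h30m = 12:30 Othund Republic standard time.
The standard-time date in Othund Republic, September 27, 2025, lies within the daylight-saving period (24 February – 28 September), so Othund Republic is on daylight time, UTC+06:30.
07:00 UTC + 6h30m = 13:30 Othund Republic.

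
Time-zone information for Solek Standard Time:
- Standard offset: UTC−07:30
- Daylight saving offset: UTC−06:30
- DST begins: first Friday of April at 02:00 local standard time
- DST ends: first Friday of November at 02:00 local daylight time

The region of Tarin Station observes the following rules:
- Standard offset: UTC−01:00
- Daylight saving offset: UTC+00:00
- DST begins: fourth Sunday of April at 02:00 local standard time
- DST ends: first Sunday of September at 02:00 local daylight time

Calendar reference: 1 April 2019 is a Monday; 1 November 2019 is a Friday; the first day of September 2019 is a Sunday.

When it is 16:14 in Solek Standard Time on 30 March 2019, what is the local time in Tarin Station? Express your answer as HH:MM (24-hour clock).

1 April 2019 is a Monday, so the first Friday is April 5.
1 November 2019 is a Friday, so the first Friday is November 1.
Daylight saving runs 5 April – 1 November; 30 March 2019 is outside that window, so Solek Standard Time is on standard time at UTC−07:30.
16:14 Solek Standard Time + 7h30m = 23:44 UTC.
1 April 2019 is a Monday, so the first Sunday is April 7 and the fourth is April 28.
1 September 2019 is a Sunday, so the first Sunday is September 1.
At the standard offset (UTC−01:00), 23:44 UTC − 1h = 22:44 Tarin Station standard time.
The standard-time date in Tarin Station, 30 March 2019, is outside the daylight-saving period (28 April – 1 September), so Tarin Station is on standard time, UTC−01:00.
23:44 UTC − 1h = 22:44 Tarin Station.

22:44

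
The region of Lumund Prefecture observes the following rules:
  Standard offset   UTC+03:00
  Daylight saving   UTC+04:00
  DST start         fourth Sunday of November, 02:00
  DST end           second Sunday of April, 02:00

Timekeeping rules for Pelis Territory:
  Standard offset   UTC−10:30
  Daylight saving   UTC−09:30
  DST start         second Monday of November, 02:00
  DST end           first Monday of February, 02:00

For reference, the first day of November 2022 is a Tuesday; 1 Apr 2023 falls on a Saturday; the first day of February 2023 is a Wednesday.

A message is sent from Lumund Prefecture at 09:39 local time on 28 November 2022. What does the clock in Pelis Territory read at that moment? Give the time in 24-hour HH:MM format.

1 November 2022 is a Tuesday, so the first Sunday is November 6 and the fourth is November 27.
1 April 2023 is a Saturday, so the first Sunday is April 2 and the second is April 9.
Daylight saving runs 27 November 2022 – 9 April 2023; 28 November 2022 is inside that window, so Lumund Prefecture is at UTC+04:00.
09:39 Lumund Prefecture − 4h = 05:39 UTC.
1 November 2022 is a Tuesday, so the first Monday is November 7 and the second is November 14.
1 February 2023 is a Wednesday, so the first Monday is February 6.
At the standard offset (UTC−10:30), 05:39 UTC − 10h30m = 19:09 Pelis Territory standard time (rolling into the previous day, 27 November 2022).
The standard-time date in Pelis Territory, 27 November 2022, falls between 14 November 2022 and 6 February 2023, so daylight saving is in effect and Pelis Territory is at UTC−09:30.
05:39 UTC − 9h30m = 20:09 Pelis Territory (rolling into the previous day, 27 November 2022).

20:09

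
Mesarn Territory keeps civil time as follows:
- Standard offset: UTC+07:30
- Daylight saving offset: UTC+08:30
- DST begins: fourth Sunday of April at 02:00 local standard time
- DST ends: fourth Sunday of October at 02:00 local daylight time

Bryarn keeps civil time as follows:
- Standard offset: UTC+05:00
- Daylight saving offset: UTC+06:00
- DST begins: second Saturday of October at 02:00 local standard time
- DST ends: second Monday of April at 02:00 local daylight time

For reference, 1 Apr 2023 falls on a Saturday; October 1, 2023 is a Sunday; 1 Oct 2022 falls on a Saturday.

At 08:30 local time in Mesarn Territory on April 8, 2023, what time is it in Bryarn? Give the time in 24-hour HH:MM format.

07:00

1 April 2023 is a Saturday, so the first Sunday is April 2 and the fourth is April 23.
1 October 2023 is a Sunday, so the first Sunday is October 1 and the fourth is October 22.
April 8, 2023 is outside the daylight-saving period (23 April – 22 October), so Mesarn Territory is on standard time, UTC+07:30.
08:30 Mesarn Territory − 7h30m = 01:00 UTC.
1 October 2022 is a Saturday, so the first Saturday is October 1 and the second is October 8.
1 April 2023 is a Saturday, so the first Monday is April 3 and the second is April 10.
At the standard offset (UTC+05:00), 01:00 UTC + 5h = 06:00 Bryarn standard time.
The standard-time date in Bryarn, April 8, 2023, falls between 8 October 2022 and 10 April 2023, so daylight saving is in effect and Bryarn is at UTC+06:00.
01:00 UTC + 6h = 07:00 Bryarn.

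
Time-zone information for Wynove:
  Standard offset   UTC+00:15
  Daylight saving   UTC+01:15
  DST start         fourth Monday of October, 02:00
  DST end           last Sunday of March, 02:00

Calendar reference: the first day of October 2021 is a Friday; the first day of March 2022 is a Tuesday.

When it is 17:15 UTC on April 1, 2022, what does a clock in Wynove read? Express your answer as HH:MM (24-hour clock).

17:30

1 October 2021 is a Friday, so the first Monday is October 4 and the fourth is October 25.
1 March 2022 is a Tuesday, so Sundays fall on 6, 13, 20, 27; the last is March 27.
At the standard offset (UTC+00:15), 17:15 UTC + 0h15m = 17:30 Wynove standard time.
Daylight saving runs 25 October 2021 – 27 March 2022; the standard-time date in Wynove, April 1, 2022, is outside that window, so Wynove is on standard time at UTC+00:15.
17:15 UTC + 0h15m = 17:30 local.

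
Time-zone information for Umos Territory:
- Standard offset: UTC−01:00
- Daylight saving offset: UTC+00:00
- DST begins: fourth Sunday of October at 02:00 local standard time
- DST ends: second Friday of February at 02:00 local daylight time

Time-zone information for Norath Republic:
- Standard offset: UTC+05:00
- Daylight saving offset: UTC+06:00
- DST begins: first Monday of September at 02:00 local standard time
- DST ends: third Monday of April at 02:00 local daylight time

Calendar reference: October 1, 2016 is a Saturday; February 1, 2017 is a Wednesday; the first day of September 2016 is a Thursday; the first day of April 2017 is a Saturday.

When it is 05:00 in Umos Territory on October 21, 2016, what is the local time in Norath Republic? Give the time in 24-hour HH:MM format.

1 October 2016 is a Saturday, so the first Sunday is October 2 and the fourth is October 23.
1 February 2017 is a Wednesday, so the first Friday is February 3 and the second is February 10.
Daylight saving runs 23 October 2016 – 10 February 2017; October 21, 2016 is outside that window, so Umos Territory is on standard time at UTC−01:00.
05:00 Umos Territory + 1h = 06:00 UTC.
1 September 2016 is a Thursday, so the first Monday is September 5.
1 April 2017 is a Saturday, so the first Monday is April 3 and the third is April 17.
At the standard offset (UTC+05:00), 06:00 UTC + 5h = 11:00 Norath Republic standard time.
Daylight saving runs 5 September 2016 – 17 April 2017; the standard-time date in Norath Republic, October 21, 2016, is inside that window, so Norath Republic is at UTC+06:00.
06:00 UTC + 6h = 12:00 Norath Republic.

12:00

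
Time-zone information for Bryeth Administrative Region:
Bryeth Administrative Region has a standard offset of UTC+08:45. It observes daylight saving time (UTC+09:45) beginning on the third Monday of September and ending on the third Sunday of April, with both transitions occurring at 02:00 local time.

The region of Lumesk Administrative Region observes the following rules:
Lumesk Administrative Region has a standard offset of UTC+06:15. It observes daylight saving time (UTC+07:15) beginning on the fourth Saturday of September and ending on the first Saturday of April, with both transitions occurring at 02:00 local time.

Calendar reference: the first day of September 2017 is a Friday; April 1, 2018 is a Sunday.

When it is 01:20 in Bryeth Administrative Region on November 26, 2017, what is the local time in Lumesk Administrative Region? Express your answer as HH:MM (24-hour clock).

1 September 2017 is a Friday, so the first Monday is September 4 and the third is September 18.
1 April 2018 is a Sunday, so the first Sunday is April 1 and the third is April 15.
November 26, 2017 lies within the daylight-saving period (18 September 2017 – 15 April 2018), so Bryeth Administrative Region is on daylight time, UTC+09:45.
01:20 Bryeth Administrative Region − 9h45m = 15:35 UTC (rolling into the previous day, 25 November 2017).
1 September 2017 is a Friday, so the first Saturday is September 2 and the fourth is September 23.
1 April 2018 is a Sunday, so the first Saturday is April 7.
At the standard offset (UTC+06:15), 15:35 UTC + 6h15m = 21:50 Lumesk Administrative Region standard time.
The standard-time date in Lumesk Administrative Region, November 25, 2017, lies within the daylight-saving period (23 September 2017 – 7 April 2018), so Lumesk Administrative Region is on daylight time, UTC+07:15.
15:35 UTC + 7h15m = 22:50 Lumesk Administrative Region.

22:50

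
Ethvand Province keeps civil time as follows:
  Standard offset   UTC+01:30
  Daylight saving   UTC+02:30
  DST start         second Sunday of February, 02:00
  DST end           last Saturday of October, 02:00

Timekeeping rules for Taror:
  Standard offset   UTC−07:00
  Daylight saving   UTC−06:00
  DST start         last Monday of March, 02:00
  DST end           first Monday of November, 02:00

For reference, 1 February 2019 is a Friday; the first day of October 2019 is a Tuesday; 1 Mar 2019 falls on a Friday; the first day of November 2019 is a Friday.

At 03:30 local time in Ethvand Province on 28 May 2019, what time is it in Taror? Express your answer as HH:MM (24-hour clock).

1 February 2019 is a Friday, so the first Sunday is February 3 and the second is February 10.
1 October 2019 is a Tuesday, so Saturdays fall on 5, 12, 19, 26; the last is October 26.
28 May 2019 lies within the daylight-saving period (10 February – 26 October), so Ethvand Province is on daylight time, UTC+02:30.
03:30 Ethvand Province − 2h30m = 01:00 UTC.
1 March 2019 is a Friday, so Mondays fall on 4, 11, 18, 25; the last is March 25.
1 November 2019 is a Friday, so the first Monday is November 4.
At the standard offset (UTC−07:00), 01:00 UTC − 7h = 18:00 Taror standard time (rolling into the previous day, 27 May 2019).
The standard-time date in Taror, 27 May 2019, falls between 25 March and 4 November, so daylight saving is in effect and Taror is at UTC−06:00.
01:00 UTC − 6h = 19:00 Taror (rolling into the previous day, 27 May 2019).

19:00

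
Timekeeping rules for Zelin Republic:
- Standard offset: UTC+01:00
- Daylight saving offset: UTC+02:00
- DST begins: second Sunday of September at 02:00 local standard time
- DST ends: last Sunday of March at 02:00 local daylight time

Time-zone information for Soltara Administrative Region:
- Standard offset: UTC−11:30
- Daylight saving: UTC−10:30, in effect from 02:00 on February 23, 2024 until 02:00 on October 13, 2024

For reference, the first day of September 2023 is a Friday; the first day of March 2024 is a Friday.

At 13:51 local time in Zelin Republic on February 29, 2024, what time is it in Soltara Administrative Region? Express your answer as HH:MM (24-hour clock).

01:21

1 September 2023 is a Friday, so the first Sunday is September 3 and the second is September 10.
1 March 2024 is a Friday, so Sundays fall on 3, 10, 17, 24, 31; the last is March 31.
February 29, 2024 falls between 10 September 2023 and 31 March 2024, so daylight saving is in effect and Zelin Republic is at UTC+02:00.
13:51 Zelin Republic − 2h = 11:51 UTC.
At the standard offset (UTC−11:30), 11:51 UTC − 11h30m = 00:21 Soltara Administrative Region standard time.
The standard-time date in Soltara Administrative Region, February 29, 2024, falls between 23 February and 13 October, so daylight saving is in effect and Soltara Administrative Region is at UTC−10:30.
11:51 UTC − 10h30m = 01:21 Soltara Administrative Region.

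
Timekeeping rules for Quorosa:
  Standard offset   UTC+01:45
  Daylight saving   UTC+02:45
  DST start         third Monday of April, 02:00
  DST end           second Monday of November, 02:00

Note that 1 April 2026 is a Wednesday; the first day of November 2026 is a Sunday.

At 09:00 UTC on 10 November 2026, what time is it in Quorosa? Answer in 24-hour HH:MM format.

10:45

1 April 2026 is a Wednesday, so the first Monday is April 6 and the third is April 20.
1 November 2026 is a Sunday, so the first Monday is November 2 and the second is November 9.
At the standard offset (UTC+01:45), 09:00 UTC + 1h45m = 10:45 Quorosa standard time.
The standard-time date in Quorosa, 10 November 2026, is outside the daylight-saving period (20 April – 9 November), so Quorosa is on standard time, UTC+01:45.
09:00 UTC + 1h45m = 10:45 local.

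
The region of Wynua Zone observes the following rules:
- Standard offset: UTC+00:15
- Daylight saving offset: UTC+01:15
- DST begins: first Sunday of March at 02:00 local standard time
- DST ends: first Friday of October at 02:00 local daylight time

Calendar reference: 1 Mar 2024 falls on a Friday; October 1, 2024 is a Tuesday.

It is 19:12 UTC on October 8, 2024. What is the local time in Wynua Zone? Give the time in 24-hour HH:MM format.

19:27

1 March 2024 is a Friday, so the first Sunday is March 3.
1 October 2024 is a Tuesday, so the first Friday is October 4.
At the standard offset (UTC+00:15), 19:12 UTC + 0h15m = 19:27 Wynua Zone standard time.
The standard-time date in Wynua Zone, October 8, 2024, is outside the daylight-saving period (3 March – 4 October), so Wynua Zone is on standard time, UTC+00:15.
19:12 UTC + 0h15m = 19:27 local.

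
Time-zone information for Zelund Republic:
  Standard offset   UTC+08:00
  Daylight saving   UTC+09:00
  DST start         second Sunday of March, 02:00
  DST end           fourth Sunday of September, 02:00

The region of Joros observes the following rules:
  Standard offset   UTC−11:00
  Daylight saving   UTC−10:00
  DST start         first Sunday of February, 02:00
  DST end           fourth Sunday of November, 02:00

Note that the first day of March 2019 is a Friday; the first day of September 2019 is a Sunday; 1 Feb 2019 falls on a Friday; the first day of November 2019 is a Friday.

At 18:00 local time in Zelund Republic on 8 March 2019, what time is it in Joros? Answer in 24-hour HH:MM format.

00:00

1 March 2019 is a Friday, so the first Sunday is March 3 and the second is March 10.
1 September 2019 is a Sunday, so the first Sunday is September 1 and the fourth is September 22.
Daylight saving runs 10 March – 22 September; 8 March 2019 is outside that window, so Zelund Republic is on standard time at UTC+08:00.
18:00 Zelund Republic − 8h = 10:00 UTC.
1 February 2019 is a Friday, so the first Sunday is February 3.
1 November 2019 is a Friday, so the first Sunday is November 3 and the fourth is November 24.
At the standard offset (UTC−11:00), 10:00 UTC − 11h = 23:00 Joros standard time (rolling into the previous day, 7 March 2019).
The standard-time date in Joros, 7 March 2019, falls between 3 February and 24 November, so daylight saving is in effect and Joros is at UTC−10:00.
10:00 UTC − 10h = 00:00 Joros.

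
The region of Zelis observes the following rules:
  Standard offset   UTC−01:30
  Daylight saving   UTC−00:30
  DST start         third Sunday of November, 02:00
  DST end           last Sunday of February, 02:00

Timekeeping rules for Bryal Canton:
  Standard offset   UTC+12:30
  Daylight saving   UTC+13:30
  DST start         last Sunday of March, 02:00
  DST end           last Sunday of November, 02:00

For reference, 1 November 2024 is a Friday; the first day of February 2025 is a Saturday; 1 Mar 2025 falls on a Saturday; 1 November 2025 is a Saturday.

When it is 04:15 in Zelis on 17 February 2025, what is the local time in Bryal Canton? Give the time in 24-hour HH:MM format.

1 November 2024 is a Friday, so the first Sunday is November 3 and the third is November 17.
1 February 2025 is a Saturday, so Sundays fall on 2, 9, 16, 23; the last is February 23.
Daylight saving runs 17 November 2024 – 23 February 2025; 17 February 2025 is inside that window, so Zelis is at UTC−00:30.
04:15 Zelis + 0h30m = 04:45 UTC.
1 March 2025 is a Saturday, so Sundays fall on 2, 9, 16, 23, 30; the last is March 30.
1 November 2025 is a Saturday, so Sundays fall on 2, 9, 16, 23, 30; the last is November 30.
At the standard offset (UTC+12:30), 04:45 UTC + 12h30m = 17:15 Bryal Canton standard time.
The standard-time date in Bryal Canton, 17 February 2025, does not fall between 30 March and 30 November, so daylight saving is not in effect and Bryal Canton is at UTC+12:30.
04:45 UTC + 12h30m = 17:15 Bryal Canton.

17:15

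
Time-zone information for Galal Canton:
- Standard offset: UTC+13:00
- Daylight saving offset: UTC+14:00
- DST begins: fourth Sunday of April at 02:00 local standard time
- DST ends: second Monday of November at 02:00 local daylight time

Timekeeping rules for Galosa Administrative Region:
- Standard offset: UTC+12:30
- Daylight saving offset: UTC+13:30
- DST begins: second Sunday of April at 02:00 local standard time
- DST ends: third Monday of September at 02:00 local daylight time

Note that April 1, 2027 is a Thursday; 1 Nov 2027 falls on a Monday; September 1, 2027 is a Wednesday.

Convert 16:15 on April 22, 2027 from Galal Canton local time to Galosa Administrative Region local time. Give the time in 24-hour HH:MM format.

1 April 2027 is a Thursday, so the first Sunday is April 4 and the fourth is April 25.
1 November 2027 is a Monday, so the first Monday is November 1 and the second is November 8.
Daylight saving runs 25 April – 8 November; April 22, 2027 is outside that window, so Galal Canton is on standard time at UTC+13:00.
16:15 Galal Canton − 13h = 03:15 UTC.
1 April 2027 is a Thursday, so the first Sunday is April 4 and the second is April 11.
1 September 2027 is a Wednesday, so the first Monday is September 6 and the third is September 20.
At the standard offset (UTC+12:30), 03:15 UTC + 12h30m = 15:45 Galosa Administrative Region standard time.
The standard-time date in Galosa Administrative Region, April 22, 2027, falls between 11 April and 20 September, so daylight saving is in effect and Galosa Administrative Region is at UTC+13:30.
03:15 UTC + 13h30m = 16:45 Galosa Administrative Region.

16:45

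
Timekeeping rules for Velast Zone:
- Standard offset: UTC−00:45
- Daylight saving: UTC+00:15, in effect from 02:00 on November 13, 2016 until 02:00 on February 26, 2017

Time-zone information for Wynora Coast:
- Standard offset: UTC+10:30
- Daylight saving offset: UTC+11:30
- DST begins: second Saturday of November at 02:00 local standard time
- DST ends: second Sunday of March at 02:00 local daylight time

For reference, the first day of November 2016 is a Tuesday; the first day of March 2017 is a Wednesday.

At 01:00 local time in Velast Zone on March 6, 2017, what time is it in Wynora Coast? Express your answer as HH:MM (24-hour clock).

13:15

Daylight saving runs 13 November 2016 – 26 February 2017; March 6, 2017 is outside that window, so Velast Zone is on standard time at UTC−00:45.
01:00 Velast Zone + 0h45m = 01:45 UTC.
1 November 2016 is a Tuesday, so the first Saturday is November 5 and the second is November 12.
1 March 2017 is a Wednesday, so the first Sunday is March 5 and the second is March 12.
At the standard offset (UTC+10:30), 01:45 UTC + 10h30m = 12:15 Wynora Coast standard time.
Daylight saving runs 12 November 2016 – 12 March 2017; the standard-time date in Wynora Coast, March 6, 2017, is inside that window, so Wynora Coast is at UTC+11:30.
01:45 UTC + 11h30m = 13:15 Wynora Coast.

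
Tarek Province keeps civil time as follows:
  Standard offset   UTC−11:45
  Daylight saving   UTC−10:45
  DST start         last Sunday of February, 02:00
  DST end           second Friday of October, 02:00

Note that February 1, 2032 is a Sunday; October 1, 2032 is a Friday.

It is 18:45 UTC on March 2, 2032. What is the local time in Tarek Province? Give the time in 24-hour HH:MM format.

08:00

1 February 2032 is a Sunday, so Sundays fall on 1, 8, 15, 22, 29; the last is February 29.
1 October 2032 is a Friday, so the first Friday is October 1 and the second is October 8.
At the standard offset (UTC−11:45), 18:45 UTC − 11h45m = 07:00 Tarek Province standard time.
The standard-time date in Tarek Province, March 2, 2032, falls between 29 February and 8 October, so daylight saving is in effect and Tarek Province is at UTC−10:45.
18:45 UTC − 10h45m = 08:00 local.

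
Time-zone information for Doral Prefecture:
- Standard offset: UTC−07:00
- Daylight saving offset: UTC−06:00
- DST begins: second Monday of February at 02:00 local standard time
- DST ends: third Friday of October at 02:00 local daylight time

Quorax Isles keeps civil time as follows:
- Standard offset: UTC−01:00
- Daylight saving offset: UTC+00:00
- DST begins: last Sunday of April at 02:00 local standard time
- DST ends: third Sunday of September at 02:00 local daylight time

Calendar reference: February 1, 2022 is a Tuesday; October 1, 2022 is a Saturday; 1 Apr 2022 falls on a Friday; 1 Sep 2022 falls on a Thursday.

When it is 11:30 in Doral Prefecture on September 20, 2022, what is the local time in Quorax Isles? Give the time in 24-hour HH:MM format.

16:30

1 February 2022 is a Tuesday, so the first Monday is February 7 and the second is February 14.
1 October 2022 is a Saturday, so the first Friday is October 7 and the third is October 21.
September 20, 2022 falls between 14 February and 21 October, so daylight saving is in effect and Doral Prefecture is at UTC−06:00.
11:30 Doral Prefecture + 6h = 17:30 UTC.
1 April 2022 is a Friday, so Sundays fall on 3, 10, 17, 24; the last is April 24.
1 September 2022 is a Thursday, so the first Sunday is September 4 and the third is September 18.
At the standard offset (UTC−01:00), 17:30 UTC − 1h = 16:30 Quorax Isles standard time.
The standard-time date in Quorax Isles, September 20, 2022, is outside the daylight-saving period (24 April – 18 September), so Quorax Isles is on standard time, UTC−01:00.
17:30 UTC − 1h = 16:30 Quorax Isles.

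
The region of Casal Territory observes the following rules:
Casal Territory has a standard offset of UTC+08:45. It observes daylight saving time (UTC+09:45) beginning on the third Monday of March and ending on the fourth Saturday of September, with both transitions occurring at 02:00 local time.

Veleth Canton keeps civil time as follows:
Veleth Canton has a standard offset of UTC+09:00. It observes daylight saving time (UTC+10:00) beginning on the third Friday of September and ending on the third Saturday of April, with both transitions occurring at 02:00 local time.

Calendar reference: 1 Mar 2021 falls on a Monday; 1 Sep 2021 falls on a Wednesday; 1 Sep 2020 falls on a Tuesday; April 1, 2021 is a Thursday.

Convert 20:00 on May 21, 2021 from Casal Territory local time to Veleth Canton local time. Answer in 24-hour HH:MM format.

1 March 2021 is a Monday, so the first Monday is March 1 and the third is March 15.
1 September 2021 is a Wednesday, so the first Saturday is September 4 and the fourth is September 25.
May 21, 2021 lies within the daylight-saving period (15 March – 25 September), so Casal Territory is on daylight time, UTC+09:45.
20:00 Casal Territory − 9h45m = 10:15 UTC.
1 September 2020 is a Tuesday, so the first Friday is September 4 and the third is September 18.
1 April 2021 is a Thursday, so the first Saturday is April 3 and the third is April 17.
At the standard offset (UTC+09:00), 10:15 UTC + 9h = 19:15 Veleth Canton standard time.
The standard-time date in Veleth Canton, May 21, 2021, is outside the daylight-saving period (18 September 2020 – 17 April 2021), so Veleth Canton is on standard time, UTC+09:00.
10:15 UTC + 9h = 19:15 Veleth Canton.

19:15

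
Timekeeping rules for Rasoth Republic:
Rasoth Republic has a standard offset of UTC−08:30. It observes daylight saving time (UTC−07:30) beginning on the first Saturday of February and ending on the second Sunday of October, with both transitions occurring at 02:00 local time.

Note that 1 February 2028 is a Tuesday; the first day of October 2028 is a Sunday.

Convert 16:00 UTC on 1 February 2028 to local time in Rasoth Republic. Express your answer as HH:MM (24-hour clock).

07:30

1 February 2028 is a Tuesday, so the first Saturday is February 5.
1 October 2028 is a Sunday, so the first Sunday is October 1 and the second is October 8.
At the standard offset (UTC−08:30), 16:00 UTC − 8h30m = 07:30 Rasoth Republic standard time.
Daylight saving runs 5 February – 8 October; the standard-time date in Rasoth Republic, 1 February 2028, is outside that window, so Rasoth Republic is on standard time at UTC−08:30.
16:00 UTC − 8h30m = 07:30 local.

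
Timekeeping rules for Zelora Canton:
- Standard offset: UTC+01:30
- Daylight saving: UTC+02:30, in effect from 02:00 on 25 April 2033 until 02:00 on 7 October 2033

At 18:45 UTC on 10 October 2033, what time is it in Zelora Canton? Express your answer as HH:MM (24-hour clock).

20:15

At the standard offset (UTC+01:30), 18:45 UTC + 1h30m = 20:15 Zelora Canton standard time.
The standard-time date in Zelora Canton, 10 October 2033, does not fall between 25 April and 7 October, so daylight saving is not in effect and Zelora Canton is at UTC+01:30.
18:45 UTC + 1h30m = 20:15 local.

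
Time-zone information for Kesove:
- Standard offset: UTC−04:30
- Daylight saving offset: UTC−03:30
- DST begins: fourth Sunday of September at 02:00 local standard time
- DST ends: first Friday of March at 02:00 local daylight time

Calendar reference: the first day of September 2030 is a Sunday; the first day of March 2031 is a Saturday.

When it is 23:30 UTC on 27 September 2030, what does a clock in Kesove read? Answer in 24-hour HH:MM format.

1 September 2030 is a Sunday, so the first Sunday is September 1 and the fourth is September 22.
1 March 2031 is a Saturday, so the first Friday is March 7.
At the standard offset (UTC−04:30), 23:30 UTC − 4h30m = 19:00 Kesove standard time.
Daylight saving runs 22 September 2030 – 7 March 2031; the standard-time date in Kesove, 27 September 2030, is inside that window, so Kesove is at UTC−03:30.
23:30 UTC − 3h30m = 20:00 local.

20:00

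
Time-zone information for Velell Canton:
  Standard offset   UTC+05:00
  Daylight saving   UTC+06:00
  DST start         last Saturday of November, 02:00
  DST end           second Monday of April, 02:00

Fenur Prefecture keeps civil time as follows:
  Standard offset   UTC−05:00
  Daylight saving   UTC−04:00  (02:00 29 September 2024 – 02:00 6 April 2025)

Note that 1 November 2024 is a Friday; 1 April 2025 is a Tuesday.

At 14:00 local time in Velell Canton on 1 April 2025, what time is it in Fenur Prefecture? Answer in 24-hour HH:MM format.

04:00

1 November 2024 is a Friday, so Saturdays fall on 2, 9, 16, 23, 30; the last is November 30.
1 April 2025 is a Tuesday, so the first Monday is April 7 and the second is April 14.
Daylight saving runs 30 November 2024 – 14 April 2025; 1 April 2025 is inside that window, so Velell Canton is at UTC+06:00.
14:00 Velell Canton − 6h = 08:00 UTC.
At the standard offset (UTC−05:00), 08:00 UTC − 5h = 03:00 Fenur Prefecture standard time.
The standard-time date in Fenur Prefecture, 1 April 2025, falls between 29 September 2024 and 6 April 2025, so daylight saving is in effect and Fenur Prefecture is at UTC−04:00.
08:00 UTC − 4h = 04:00 Fenur Prefecture.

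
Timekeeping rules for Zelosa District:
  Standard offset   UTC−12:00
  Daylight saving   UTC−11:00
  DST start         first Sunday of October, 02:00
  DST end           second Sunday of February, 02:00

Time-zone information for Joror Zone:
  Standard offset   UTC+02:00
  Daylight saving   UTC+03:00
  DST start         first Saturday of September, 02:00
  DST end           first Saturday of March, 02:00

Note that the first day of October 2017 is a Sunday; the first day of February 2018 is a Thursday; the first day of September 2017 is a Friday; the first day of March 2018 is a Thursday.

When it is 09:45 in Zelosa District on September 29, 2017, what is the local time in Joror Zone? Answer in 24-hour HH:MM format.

1 October 2017 is a Sunday, so the first Sunday is October 1.
1 February 2018 is a Thursday, so the first Sunday is February 4 and the second is February 11.
September 29, 2017 is outside the daylight-saving period (1 October 2017 – 11 February 2018), so Zelosa District is on standard time, UTC−12:00.
09:45 Zelosa District + 12h = 21:45 UTC.
1 September 2017 is a Friday, so the first Saturday is September 2.
1 March 2018 is a Thursday, so the first Saturday is March 3.
At the standard offset (UTC+02:00), 21:45 UTC + 2h = 23:45 Joror Zone standard time.
The standard-time date in Joror Zone, September 29, 2017, falls between 2 September 2017 and 3 March 2018, so daylight saving is in effect and Joror Zone is at UTC+03:00.
21:45 UTC + 3h = 00:45 Joror Zone (rolling into the next day, 30 September 2017).

00:45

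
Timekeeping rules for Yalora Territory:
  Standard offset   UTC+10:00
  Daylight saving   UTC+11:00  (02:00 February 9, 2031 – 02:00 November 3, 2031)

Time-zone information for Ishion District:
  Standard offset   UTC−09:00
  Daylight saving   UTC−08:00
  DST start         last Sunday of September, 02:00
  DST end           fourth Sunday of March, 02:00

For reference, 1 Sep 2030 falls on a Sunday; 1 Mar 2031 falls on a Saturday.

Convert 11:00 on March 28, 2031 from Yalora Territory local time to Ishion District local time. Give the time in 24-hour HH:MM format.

15:00

Daylight saving runs 9 February – 3 November; March 28, 2031 is inside that window, so Yalora Territory is at UTC+11:00.
11:00 Yalora Territory − 11h = 00:00 UTC.
1 September 2030 is a Sunday, so Sundays fall on 1, 8, 15, 22, 29; the last is September 29.
1 March 2031 is a Saturday, so the first Sunday is March 2 and the fourth is March 23.
At the standard offset (UTC−09:00), 00:00 UTC − 9h = 15:00 Ishion District standard time (rolling into the previous day, 27 March 2031).
Daylight saving runs 29 September 2030 – 23 March 2031; the standard-time date in Ishion District, March 27, 2031, is outside that window, so Ishion District is on standard time at UTC−09:00.
00:00 UTC − 9h = 15:00 Ishion District (rolling into the previous day, 27 March 2031).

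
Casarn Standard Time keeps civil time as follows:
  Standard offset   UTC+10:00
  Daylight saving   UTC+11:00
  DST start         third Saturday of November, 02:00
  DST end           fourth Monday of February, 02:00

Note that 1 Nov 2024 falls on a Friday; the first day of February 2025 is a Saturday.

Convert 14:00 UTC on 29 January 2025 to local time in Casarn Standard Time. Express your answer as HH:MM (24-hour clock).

1 November 2024 is a Friday, so the first Saturday is November 2 and the third is November 16.
1 February 2025 is a Saturday, so the first Monday is February 3 and the fourth is February 24.
At the standard offset (UTC+10:00), 14:00 UTC + 10h = 00:00 Casarn Standard Time standard time (rolling into the next day, 30 January 2025).
Daylight saving runs 16 November 2024 – 24 February 2025; the standard-time date in Casarn Standard Time, 30 January 2025, is inside that window, so Casarn Standard Time is at UTC+11:00.
14:00 UTC + 11h = 01:00 local (rolling into the next day, 30 January 2025).

01:00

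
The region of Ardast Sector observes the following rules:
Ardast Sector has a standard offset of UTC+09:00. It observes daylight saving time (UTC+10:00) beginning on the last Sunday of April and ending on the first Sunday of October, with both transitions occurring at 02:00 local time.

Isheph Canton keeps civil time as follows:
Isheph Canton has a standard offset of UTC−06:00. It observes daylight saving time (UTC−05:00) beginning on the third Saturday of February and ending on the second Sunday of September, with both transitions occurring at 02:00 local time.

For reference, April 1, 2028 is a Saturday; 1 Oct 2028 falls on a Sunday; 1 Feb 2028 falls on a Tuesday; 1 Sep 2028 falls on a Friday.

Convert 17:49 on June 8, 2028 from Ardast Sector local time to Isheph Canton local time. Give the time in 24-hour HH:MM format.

1 April 2028 is a Saturday, so Sundays fall on 2, 9, 16, 23, 30; the last is April 30.
1 October 2028 is a Sunday, so the first Sunday is October 1.
June 8, 2028 falls between 30 April and 1 October, so daylight saving is in effect and Ardast Sector is at UTC+10:00.
17:49 Ardast Sector − 10h = 07:49 UTC.
1 February 2028 is a Tuesday, so the first Saturday is February 5 and the third is February 19.
1 September 2028 is a Friday, so the first Sunday is September 3 and the second is September 10.
At the standard offset (UTC−06:00), 07:49 UTC − 6h = 01:49 Isheph Canton standard time.
Daylight saving runs 19 February – 10 September; the standard-time date in Isheph Canton, June 8, 2028, is inside that window, so Isheph Canton is at UTC−05:00.
07:49 UTC − 5h = 02:49 Isheph Canton.

02:49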